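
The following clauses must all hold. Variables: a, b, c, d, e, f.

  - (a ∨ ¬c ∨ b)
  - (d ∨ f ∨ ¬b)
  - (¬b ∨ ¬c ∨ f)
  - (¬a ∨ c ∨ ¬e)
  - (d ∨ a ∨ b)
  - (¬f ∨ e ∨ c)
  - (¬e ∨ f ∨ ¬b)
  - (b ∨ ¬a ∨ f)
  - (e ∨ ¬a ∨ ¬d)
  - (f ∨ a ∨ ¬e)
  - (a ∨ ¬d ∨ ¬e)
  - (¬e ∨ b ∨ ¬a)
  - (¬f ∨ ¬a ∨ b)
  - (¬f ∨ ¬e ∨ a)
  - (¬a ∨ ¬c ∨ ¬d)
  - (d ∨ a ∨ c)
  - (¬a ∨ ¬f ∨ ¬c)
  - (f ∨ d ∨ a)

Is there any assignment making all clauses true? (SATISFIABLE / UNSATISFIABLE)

SATISFIABLE

Branch on a: take a = False.
Branch on b: take b = False.
  then c is forced to False.
  then d is forced to True.
  then e is forced to False.
  then f is forced to False.
Every clause has at least one true literal under this assignment.
So a=False, b=False, c=False, d=True, e=False, f=False is a satisfying assignment.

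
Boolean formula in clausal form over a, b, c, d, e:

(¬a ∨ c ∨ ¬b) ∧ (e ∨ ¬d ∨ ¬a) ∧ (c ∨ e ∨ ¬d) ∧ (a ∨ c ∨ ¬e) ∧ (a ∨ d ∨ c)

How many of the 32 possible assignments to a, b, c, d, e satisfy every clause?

17

Split on a, then c.
  a=1, c=1: b free; 3 ways for (d,e) × 2^1 = 6.
  a=1, c=0: remaining (b,d,e) ∈ {(0,0,0); (0,0,1); (0,1,1)} — 3.
  a=0, c=1: b, d, e free → 2^3 = 8.
  a=0, c=0: a clause becomes empty — 0.
Total: 6 + 3 + 8 + 0 = 17.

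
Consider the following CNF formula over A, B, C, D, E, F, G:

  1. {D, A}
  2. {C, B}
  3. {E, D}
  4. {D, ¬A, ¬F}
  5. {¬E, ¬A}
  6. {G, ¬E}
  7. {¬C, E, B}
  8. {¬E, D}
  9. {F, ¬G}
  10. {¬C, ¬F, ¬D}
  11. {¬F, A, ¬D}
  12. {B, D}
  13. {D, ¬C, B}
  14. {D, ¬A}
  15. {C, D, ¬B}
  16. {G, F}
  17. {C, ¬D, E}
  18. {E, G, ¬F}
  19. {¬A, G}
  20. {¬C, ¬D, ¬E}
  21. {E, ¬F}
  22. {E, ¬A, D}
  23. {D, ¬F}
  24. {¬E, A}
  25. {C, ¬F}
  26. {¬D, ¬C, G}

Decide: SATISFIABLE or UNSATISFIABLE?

UNSATISFIABLE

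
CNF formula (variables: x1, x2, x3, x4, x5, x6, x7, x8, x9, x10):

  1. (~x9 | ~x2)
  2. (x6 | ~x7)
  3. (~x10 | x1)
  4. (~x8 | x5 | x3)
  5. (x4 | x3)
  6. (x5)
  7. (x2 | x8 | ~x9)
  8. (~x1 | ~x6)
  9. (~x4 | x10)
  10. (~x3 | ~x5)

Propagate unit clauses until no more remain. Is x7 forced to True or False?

False

(x5) stands alone — x5 = True.
From (~x5 | ~x3) and x5 = True: x3 = False.
From (x3 | x4) and x3 = False: x4 = True.
In (x10 | ~x4), ~x4 is now false; x10 must hold, so x10 = True.
From (x1 | ~x10) and x10 = True: x1 = True.
From (~x1 | ~x6) and x1 = True: x6 = False.
From (~x7 | x6) and x6 = False: x7 = False.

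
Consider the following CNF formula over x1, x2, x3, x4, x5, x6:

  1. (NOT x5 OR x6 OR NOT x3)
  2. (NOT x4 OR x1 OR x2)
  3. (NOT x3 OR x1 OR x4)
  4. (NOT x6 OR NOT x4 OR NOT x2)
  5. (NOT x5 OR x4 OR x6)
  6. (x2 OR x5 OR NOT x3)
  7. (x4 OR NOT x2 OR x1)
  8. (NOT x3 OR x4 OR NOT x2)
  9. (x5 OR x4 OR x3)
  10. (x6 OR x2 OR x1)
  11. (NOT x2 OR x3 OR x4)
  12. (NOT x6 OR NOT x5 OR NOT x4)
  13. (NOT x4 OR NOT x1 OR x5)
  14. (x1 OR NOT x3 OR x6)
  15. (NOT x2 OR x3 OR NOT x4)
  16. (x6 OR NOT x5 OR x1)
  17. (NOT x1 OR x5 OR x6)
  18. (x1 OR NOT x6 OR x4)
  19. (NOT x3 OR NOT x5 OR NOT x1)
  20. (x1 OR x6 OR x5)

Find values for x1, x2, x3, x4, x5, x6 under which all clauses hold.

x1=T, x2=F, x3=F, x4=T, x5=T, x6=F

Branch on x1: take x1 = True.
Try x2 = False.
For the remaining variables, x3 = False, x4 = True, x5 = True, x6 = False works.
Check each clause:
  1. (NOT x5 OR NOT x3 OR x6) — NOT x3 is true.
  2. (NOT x4 OR x2 OR x1) — x1 is true.
  3. (x1 OR NOT x3 OR x4) — x1 is true.
  4. (NOT x4 OR NOT x2 OR NOT x6) — NOT x6 is true.
  5. (NOT x5 OR x6 OR x4) — x4 is true.
  6. (x5 OR NOT x3 OR x2) — x5 is true.
  7. (x4 OR x1 OR NOT x2) — x1 is true.
  8. (NOT x3 OR x4 OR NOT x2) — x4 is true.
  9. (x3 OR x5 OR x4) — x4 is true.
  10. (x6 OR x1 OR x2) — x1 is true.
  11. (x4 OR NOT x2 OR x3) — x4 is true.
  12. (NOT x5 OR NOT x4 OR NOT x6) — NOT x6 is true.
  13. (x5 OR NOT x1 OR NOT x4) — x5 is true.
  14. (NOT x3 OR x6 OR x1) — x1 is true.
  15. (x3 OR NOT x4 OR NOT x2) — NOT x2 is true.
  16. (x1 OR NOT x5 OR x6) — x1 is true.
  17. (x5 OR x6 OR NOT x1) — x5 is true.
  18. (NOT x6 OR x1 OR x4) — x1 is true.
  19. (NOT x3 OR NOT x1 OR NOT x5) — NOT x3 is true.
  20. (x6 OR x1 OR x5) — x1 is true.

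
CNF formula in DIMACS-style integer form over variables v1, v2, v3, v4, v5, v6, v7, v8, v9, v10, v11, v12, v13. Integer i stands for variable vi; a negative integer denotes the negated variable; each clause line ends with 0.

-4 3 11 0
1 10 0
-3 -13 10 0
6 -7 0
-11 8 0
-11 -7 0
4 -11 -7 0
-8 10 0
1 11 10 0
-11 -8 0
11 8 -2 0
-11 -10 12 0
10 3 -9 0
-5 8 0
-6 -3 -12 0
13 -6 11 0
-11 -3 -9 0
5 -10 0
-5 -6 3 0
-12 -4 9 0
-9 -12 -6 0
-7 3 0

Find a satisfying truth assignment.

v1 = T  v2 = T  v3 = T  v4 = F  v5 = T  v6 = F  v7 = F  v8 = T  v9 = F  v10 = T  v11 = F  v12 = F  v13 = T

Check each clause:
  1. (v11 OR NOT v4 OR v3) — v3 is true.
  2. (v10 OR v1) — v1 is true.
  3. (NOT v13 OR v10 OR NOT v3) — v10 is true.
  4. (NOT v7 OR v6) — NOT v7 is true.
  5. (v8 OR NOT v11) — v8 is true.
  6. (NOT v7 OR NOT v11) — NOT v7 is true.
  7. (v4 OR NOT v7 OR NOT v11) — NOT v7 is true.
  8. (NOT v8 OR v10) — v10 is true.
  9. (v11 OR v1 OR v10) — v1 is true.
  10. (NOT v11 OR NOT v8) — NOT v11 is true.
  11. (v11 OR v8 OR NOT v2) — v8 is true.
  12. (NOT v10 OR NOT v11 OR v12) — NOT v11 is true.
  13. (v10 OR NOT v9 OR v3) — v10 is true.
  14. (v8 OR NOT v5) — v8 is true.
  15. (NOT v12 OR NOT v3 OR NOT v6) — NOT v6 is true.
  16. (v13 OR NOT v6 OR v11) — NOT v6 is true.
  17. (NOT v11 OR NOT v3 OR NOT v9) — NOT v11 is true.
  18. (v5 OR NOT v10) — v5 is true.
  19. (v3 OR NOT v6 OR NOT v5) — NOT v6 is true.
  20. (v9 OR NOT v4 OR NOT v12) — NOT v12 is true.
  21. (NOT v9 OR NOT v12 OR NOT v6) — NOT v6 is true.
  22. (NOT v7 OR v3) — NOT v7 is true.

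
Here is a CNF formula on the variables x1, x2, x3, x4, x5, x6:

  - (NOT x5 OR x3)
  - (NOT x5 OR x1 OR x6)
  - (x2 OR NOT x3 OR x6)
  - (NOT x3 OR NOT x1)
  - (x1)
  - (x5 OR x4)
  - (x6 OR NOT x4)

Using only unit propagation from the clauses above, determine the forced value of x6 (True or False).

Unit clause (x1) sets x1 = True.
In (NOT x1 OR NOT x3), NOT x1 is now false; NOT x3 must hold, so x3 = False.
From (NOT x5 OR x3) and x3 = False: x5 = False.
(x5 OR x4) with x5 = False leaves only x4, so x4 = True.
From (NOT x4 OR x6) and x4 = True: x6 = True.

True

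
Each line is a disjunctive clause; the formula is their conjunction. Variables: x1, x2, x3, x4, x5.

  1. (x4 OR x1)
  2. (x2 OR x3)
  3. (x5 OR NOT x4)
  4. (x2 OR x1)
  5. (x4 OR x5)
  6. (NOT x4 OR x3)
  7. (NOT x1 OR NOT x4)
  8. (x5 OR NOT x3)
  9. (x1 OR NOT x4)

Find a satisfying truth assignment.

Pure literal: x5 appears only positively; assign x5 = True.
Branch on x1: take x1 = True.
  then x4 is forced to False.
Try x2 = False.
  then x3 is forced to True.
Check each clause:
  1. (x1 OR x4) — x1 is true.
  2. (x3 OR x2) — x3 is true.
  3. (NOT x4 OR x5) — NOT x4 is true.
  4. (x1 OR x2) — x1 is true.
  5. (x4 OR x5) — x5 is true.
  6. (x3 OR NOT x4) — x3 is true.
  7. (NOT x4 OR NOT x1) — NOT x4 is true.
  8. (x5 OR NOT x3) — x5 is true.
  9. (NOT x4 OR x1) — x1 is true.

x1=True  x2=False  x3=True  x4=False  x5=True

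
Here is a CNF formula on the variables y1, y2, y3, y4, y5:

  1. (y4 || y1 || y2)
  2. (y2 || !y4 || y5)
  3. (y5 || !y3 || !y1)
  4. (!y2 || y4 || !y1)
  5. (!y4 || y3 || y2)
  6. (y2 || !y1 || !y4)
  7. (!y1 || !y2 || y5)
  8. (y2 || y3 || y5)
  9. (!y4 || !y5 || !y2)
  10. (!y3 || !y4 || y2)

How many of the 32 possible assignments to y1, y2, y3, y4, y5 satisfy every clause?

Split on y2, then y4.
  y2=T, y4=T: remaining (y1,y3,y5) ∈ {(F,F,F); (F,T,F)} — 2.
  y2=T, y4=F: remaining (y1,y3,y5) ∈ {(F,F,F); (F,F,T); (F,T,F); (F,T,T)} — 4.
  y2=F, y4=T: a clause becomes empty — 0.
  y2=F, y4=F: remaining (y1,y3,y5) ∈ {(T,F,T); (T,T,T)} — 2.
Total: 2 + 4 + 0 + 2 = 8.

8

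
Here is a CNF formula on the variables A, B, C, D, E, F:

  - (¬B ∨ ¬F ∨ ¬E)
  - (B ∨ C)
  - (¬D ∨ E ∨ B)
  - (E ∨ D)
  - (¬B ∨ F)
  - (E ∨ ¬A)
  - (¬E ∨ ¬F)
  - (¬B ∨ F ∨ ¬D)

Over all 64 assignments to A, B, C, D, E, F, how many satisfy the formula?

Satisfying assignments:
  A=0 B=0 C=1 D=0 E=1 F=0
  A=0 B=0 C=1 D=1 E=1 F=0
  A=0 B=1 C=0 D=1 E=0 F=1
  A=0 B=1 C=1 D=1 E=0 F=1
  A=1 B=0 C=1 D=0 E=1 F=0
  A=1 B=0 C=1 D=1 E=1 F=0
That's 6 in total.

6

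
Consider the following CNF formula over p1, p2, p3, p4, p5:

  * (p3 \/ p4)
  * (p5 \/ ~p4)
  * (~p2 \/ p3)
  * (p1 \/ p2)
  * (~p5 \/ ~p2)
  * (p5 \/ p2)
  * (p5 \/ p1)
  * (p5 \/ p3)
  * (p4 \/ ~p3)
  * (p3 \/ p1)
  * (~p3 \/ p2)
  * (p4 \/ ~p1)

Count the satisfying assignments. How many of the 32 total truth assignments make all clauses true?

The models are:
  p1=T p2=F p3=F p4=T p5=T
That's 1 in total.

1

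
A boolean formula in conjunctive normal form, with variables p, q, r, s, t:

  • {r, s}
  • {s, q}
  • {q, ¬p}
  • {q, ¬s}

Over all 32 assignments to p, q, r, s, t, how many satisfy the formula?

Case analysis on q and s:
  q=1, s=1: p, r, t free → 2^3 = 8.
  q=1, s=0: remaining (p,r,t) ∈ {(0,1,0); (0,1,1); (1,1,0); (1,1,1)} — 4.
  q=0, s=1: a clause becomes empty — 0.
  q=0, s=0: a clause becomes empty — 0.
Total: 8 + 4 + 0 + 0 = 12.

12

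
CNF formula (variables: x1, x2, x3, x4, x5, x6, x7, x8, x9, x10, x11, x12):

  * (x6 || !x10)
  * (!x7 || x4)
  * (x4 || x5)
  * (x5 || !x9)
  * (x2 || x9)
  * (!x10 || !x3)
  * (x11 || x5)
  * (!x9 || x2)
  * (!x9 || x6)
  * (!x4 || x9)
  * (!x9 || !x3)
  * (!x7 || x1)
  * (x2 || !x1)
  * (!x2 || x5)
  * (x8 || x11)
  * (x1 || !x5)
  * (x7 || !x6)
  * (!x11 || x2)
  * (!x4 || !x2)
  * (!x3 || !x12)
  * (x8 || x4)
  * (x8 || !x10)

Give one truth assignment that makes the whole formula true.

x1=1, x2=1, x3=1, x4=0, x5=1, x6=0, x7=0, x8=1, x9=0, x10=0, x11=0, x12=0

Check each clause:
  1. (x6 || !x10) — !x10 is true.
  2. (x4 || !x7) — !x7 is true.
  3. (x5 || x4) — x5 is true.
  4. (x5 || !x9) — x5 is true.
  5. (x2 || x9) — x2 is true.
  6. (!x10 || !x3) — !x10 is true.
  7. (x11 || x5) — x5 is true.
  8. (!x9 || x2) — x2 is true.
  9. (x6 || !x9) — !x9 is true.
  10. (x9 || !x4) — !x4 is true.
  11. (!x3 || !x9) — !x9 is true.
  12. (!x7 || x1) — x1 is true.
  13. (!x1 || x2) — x2 is true.
  14. (x5 || !x2) — x5 is true.
  15. (x11 || x8) — x8 is true.
  16. (x1 || !x5) — x1 is true.
  17. (!x6 || x7) — !x6 is true.
  18. (x2 || !x11) — x2 is true.
  19. (!x2 || !x4) — !x4 is true.
  20. (!x12 || !x3) — !x12 is true.
  21. (x4 || x8) — x8 is true.
  22. (x8 || !x10) — x8 is true.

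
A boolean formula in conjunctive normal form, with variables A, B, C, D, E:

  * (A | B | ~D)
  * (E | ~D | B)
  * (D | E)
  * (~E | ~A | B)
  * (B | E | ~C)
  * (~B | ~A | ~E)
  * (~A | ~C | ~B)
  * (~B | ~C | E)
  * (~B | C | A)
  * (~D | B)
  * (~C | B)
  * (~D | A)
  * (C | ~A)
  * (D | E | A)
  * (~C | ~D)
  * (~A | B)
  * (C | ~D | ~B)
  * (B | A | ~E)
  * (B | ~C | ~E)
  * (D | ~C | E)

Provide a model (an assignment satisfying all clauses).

A=False, B=True, C=True, D=False, E=True

Check each clause:
  1. (A | B | ~D) — B is true.
  2. (E | ~D | B) — B is true.
  3. (E | D) — E is true.
  4. (B | ~A | ~E) — B is true.
  5. (E | B | ~C) — B is true.
  6. (~A | ~E | ~B) — ~A is true.
  7. (~B | ~C | ~A) — ~A is true.
  8. (E | ~C | ~B) — E is true.
  9. (A | C | ~B) — C is true.
  10. (~D | B) — B is true.
  11. (~C | B) — B is true.
  12. (A | ~D) — ~D is true.
  13. (~A | C) — C is true.
  14. (D | A | E) — E is true.
  15. (~C | ~D) — ~D is true.
  16. (B | ~A) — B is true.
  17. (C | ~D | ~B) — C is true.
  18. (B | ~E | A) — B is true.
  19. (~C | B | ~E) — B is true.
  20. (E | ~C | D) — E is true.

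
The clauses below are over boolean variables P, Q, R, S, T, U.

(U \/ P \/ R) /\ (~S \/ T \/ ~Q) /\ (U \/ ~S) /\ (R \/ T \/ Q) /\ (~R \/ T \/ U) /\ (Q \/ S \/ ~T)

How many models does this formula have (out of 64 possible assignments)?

24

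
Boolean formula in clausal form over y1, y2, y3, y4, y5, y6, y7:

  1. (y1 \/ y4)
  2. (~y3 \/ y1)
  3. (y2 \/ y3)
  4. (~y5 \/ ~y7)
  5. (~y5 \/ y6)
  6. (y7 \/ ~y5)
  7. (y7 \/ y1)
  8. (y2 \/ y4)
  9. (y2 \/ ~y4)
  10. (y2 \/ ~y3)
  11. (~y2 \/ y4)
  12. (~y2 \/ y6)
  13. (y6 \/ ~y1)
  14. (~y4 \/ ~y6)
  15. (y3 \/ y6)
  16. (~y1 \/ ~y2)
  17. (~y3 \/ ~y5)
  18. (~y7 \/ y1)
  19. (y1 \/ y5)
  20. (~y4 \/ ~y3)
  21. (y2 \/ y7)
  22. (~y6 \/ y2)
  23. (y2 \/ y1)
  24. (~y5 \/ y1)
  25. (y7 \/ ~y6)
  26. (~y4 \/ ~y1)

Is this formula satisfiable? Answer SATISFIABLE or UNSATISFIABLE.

y1 = True:
  propagation gives y6=True, y4=False, y2=True; an empty clause results — contradiction.
y1 = False:
  propagation gives y4=True, y3=False, y2=True, y7=True; an empty clause results — contradiction.
Every branch closes, so no satisfying assignment exists.

UNSATISFIABLE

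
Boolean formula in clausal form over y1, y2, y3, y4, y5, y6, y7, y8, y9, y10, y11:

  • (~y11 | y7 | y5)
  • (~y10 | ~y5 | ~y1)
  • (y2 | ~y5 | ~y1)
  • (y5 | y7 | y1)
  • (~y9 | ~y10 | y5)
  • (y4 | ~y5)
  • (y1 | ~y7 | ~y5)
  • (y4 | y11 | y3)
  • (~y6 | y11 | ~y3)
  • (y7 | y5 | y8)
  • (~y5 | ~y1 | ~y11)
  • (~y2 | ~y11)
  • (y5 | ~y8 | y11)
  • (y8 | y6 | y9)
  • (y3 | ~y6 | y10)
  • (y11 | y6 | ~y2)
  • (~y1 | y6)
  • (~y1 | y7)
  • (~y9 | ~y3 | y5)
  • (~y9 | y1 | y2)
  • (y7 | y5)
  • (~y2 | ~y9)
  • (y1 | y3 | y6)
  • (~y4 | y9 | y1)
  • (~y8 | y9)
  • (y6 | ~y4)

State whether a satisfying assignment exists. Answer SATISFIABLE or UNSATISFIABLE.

Try y1 = False.
The remaining clauses are satisfied by y2 = False, y3 = False, y4 = False, y5 = False, y6 = True, y7 = True, y8 = False, y9 = False, y10 = True, y11 = True.
Every clause has at least one true literal under this assignment.
So y1=0, y2=0, y3=0, y4=0, y5=0, y6=1, y7=1, y8=0, y9=0, y10=1, y11=1 is a satisfying assignment.

SATISFIABLE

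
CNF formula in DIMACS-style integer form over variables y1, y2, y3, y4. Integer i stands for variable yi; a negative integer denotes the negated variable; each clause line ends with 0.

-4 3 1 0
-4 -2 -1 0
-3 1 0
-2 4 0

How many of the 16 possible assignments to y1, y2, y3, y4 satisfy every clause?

Satisfying assignments:
  y1=0 y2=0 y3=0 y4=0
  y1=1 y2=0 y3=0 y4=0
  y1=1 y2=0 y3=0 y4=1
  y1=1 y2=0 y3=1 y4=0
  y1=1 y2=0 y3=1 y4=1
Count: 5.

5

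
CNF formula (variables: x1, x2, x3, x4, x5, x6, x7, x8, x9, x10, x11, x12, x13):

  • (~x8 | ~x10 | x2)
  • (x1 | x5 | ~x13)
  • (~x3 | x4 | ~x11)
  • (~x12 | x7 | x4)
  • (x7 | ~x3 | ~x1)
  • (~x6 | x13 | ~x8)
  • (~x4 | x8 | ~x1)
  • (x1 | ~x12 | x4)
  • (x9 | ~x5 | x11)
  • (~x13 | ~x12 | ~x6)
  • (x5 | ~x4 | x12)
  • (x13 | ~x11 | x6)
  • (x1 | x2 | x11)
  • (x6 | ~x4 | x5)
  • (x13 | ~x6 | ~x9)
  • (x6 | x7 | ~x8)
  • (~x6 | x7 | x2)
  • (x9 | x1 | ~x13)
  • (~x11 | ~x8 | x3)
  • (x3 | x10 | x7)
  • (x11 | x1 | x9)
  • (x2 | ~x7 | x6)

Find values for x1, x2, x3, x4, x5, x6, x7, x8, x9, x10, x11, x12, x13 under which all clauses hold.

x1 = True  x2 = True  x3 = True  x4 = False  x5 = True  x6 = False  x7 = True  x8 = True  x9 = True  x10 = False  x11 = False  x12 = False  x13 = False

Check each clause:
  1. (x2 | ~x10 | ~x8) — x2 is true.
  2. (~x13 | x5 | x1) — x1 is true.
  3. (~x3 | x4 | ~x11) — ~x11 is true.
  4. (~x12 | x7 | x4) — ~x12 is true.
  5. (~x3 | x7 | ~x1) — x7 is true.
  6. (x13 | ~x8 | ~x6) — ~x6 is true.
  7. (x8 | ~x1 | ~x4) — x8 is true.
  8. (~x12 | x4 | x1) — x1 is true.
  9. (x9 | ~x5 | x11) — x9 is true.
  10. (~x6 | ~x12 | ~x13) — ~x6 is true.
  11. (x5 | ~x4 | x12) — x5 is true.
  12. (x6 | x13 | ~x11) — ~x11 is true.
  13. (x11 | x2 | x1) — x1 is true.
  14. (x5 | x6 | ~x4) — ~x4 is true.
  15. (~x9 | x13 | ~x6) — ~x6 is true.
  16. (x7 | x6 | ~x8) — x7 is true.
  17. (x7 | x2 | ~x6) — ~x6 is true.
  18. (x1 | ~x13 | x9) — x1 is true.
  19. (~x11 | ~x8 | x3) — x3 is true.
  20. (x7 | x3 | x10) — x3 is true.
  21. (x9 | x1 | x11) — x1 is true.
  22. (~x7 | x6 | x2) — x2 is true.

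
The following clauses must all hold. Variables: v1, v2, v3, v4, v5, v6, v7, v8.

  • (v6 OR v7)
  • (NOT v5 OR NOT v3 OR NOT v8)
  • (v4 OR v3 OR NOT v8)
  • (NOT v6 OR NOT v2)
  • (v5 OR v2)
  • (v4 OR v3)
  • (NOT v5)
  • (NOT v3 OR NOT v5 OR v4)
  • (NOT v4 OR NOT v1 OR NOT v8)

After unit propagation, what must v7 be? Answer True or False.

(NOT v5) stands alone — v5 = False.
From (v2 OR v5) and v5 = False: v2 = True.
(NOT v6 OR NOT v2): since v2 = True, the clause reduces to (NOT v6). v6 = False.
In (v7 OR v6), v6 is now false; v7 must hold, so v7 = True.

True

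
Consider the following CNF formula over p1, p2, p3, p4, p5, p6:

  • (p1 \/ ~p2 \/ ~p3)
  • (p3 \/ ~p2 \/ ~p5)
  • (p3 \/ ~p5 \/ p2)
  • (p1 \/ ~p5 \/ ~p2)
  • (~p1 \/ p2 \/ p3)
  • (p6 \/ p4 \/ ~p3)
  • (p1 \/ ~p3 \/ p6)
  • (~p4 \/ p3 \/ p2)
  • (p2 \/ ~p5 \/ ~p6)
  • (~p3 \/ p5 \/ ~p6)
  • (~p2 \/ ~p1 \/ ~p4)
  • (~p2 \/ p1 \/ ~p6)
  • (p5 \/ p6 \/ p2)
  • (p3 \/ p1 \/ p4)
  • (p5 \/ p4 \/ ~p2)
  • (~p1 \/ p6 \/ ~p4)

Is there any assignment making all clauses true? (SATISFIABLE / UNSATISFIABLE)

SATISFIABLE

Try p1 = False.
Set p2 = True and propagate.
  then p3 is forced to False.
  then p5 is forced to False.
  then p6 is forced to False.
  then p4 is forced to True.
Every clause has at least one true literal under this assignment.
So p1=False, p2=True, p3=False, p4=True, p5=False, p6=False is a satisfying assignment.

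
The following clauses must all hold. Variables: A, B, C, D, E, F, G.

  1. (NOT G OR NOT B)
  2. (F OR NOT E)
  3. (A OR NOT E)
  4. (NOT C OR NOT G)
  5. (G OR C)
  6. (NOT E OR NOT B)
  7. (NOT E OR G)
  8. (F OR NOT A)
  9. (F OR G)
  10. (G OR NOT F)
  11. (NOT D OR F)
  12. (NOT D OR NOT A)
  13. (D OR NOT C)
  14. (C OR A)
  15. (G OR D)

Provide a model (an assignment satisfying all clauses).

A=1, B=0, C=0, D=0, E=1, F=1, G=1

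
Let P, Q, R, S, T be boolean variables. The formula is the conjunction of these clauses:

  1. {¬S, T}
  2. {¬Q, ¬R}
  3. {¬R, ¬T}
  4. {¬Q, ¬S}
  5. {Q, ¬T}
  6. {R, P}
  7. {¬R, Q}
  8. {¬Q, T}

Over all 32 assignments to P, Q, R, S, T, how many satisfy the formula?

The models are:
  P=T Q=F R=F S=F T=F
  P=T Q=T R=F S=F T=T
That's 2 in total.

2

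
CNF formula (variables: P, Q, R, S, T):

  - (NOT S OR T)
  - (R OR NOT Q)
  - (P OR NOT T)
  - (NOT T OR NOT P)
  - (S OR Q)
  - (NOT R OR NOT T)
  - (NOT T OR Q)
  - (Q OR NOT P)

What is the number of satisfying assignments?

Satisfying assignments:
  P=0 Q=1 R=1 S=0 T=0
  P=1 Q=1 R=1 S=0 T=0
Count: 2.

2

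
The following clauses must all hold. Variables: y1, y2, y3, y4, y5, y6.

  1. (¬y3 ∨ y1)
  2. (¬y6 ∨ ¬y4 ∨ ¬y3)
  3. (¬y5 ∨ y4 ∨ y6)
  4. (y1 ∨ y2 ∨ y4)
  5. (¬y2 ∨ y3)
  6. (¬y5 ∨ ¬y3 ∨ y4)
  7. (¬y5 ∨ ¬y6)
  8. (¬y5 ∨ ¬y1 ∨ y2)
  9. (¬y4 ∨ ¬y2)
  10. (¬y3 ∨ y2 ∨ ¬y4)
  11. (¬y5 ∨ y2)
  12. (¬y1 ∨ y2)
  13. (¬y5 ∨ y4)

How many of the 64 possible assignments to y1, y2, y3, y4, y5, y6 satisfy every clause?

4

Satisfying assignments:
  y1=F y2=F y3=F y4=T y5=F y6=F
  y1=F y2=F y3=F y4=T y5=F y6=T
  y1=T y2=T y3=T y4=F y5=F y6=F
  y1=T y2=T y3=T y4=F y5=F y6=T
Count: 4.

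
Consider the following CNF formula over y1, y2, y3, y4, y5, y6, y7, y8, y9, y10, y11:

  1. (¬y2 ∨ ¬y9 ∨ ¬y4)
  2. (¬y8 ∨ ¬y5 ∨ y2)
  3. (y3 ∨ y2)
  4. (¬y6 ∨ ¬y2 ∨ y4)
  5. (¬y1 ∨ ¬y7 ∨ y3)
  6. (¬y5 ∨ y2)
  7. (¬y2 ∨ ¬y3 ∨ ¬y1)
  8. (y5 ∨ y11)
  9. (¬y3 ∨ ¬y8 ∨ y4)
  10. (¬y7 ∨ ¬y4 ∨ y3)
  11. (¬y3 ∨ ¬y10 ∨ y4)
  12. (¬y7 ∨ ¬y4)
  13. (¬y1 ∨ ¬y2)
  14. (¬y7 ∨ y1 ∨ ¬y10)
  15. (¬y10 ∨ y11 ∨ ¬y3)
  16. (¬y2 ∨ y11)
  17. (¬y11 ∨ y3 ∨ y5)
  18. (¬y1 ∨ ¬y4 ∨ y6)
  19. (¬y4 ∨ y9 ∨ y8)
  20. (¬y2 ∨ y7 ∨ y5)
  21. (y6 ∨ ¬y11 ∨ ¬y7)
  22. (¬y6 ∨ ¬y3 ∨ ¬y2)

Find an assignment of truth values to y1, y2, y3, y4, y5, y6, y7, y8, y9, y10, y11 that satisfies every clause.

Pure literal: y10 appears only negated; assign y10 = False.
Try y1 = False.
Branch on y2: take y2 = True.
  then y11 is forced to True.
For the remaining variables, y3 = False, y4 = False, y5 = True, y6 = False, y7 = False, y8 = True, y9 = True works.

y1=F, y2=T, y3=F, y4=F, y5=T, y6=F, y7=F, y8=T, y9=T, y10=F, y11=T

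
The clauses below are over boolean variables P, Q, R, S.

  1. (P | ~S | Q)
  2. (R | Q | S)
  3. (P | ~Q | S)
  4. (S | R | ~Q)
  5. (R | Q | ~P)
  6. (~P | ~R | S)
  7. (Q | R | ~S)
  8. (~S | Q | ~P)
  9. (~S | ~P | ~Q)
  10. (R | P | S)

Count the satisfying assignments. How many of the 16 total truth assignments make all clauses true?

3

The models are:
  P=0 Q=0 R=1 S=0
  P=0 Q=1 R=0 S=1
  P=0 Q=1 R=1 S=1
That's 3 in total.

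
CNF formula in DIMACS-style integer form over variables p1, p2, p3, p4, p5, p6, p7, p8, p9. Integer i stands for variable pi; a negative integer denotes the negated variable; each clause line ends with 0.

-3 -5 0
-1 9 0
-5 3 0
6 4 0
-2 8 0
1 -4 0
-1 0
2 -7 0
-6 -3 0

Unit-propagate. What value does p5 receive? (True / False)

(~p1) is a unit clause: p1 = False.
In (p1 | ~p4), p1 is now false; ~p4 must hold, so p4 = False.
In (p4 | p6), p4 is now false; p6 must hold, so p6 = True.
In (~p3 | ~p6), ~p6 is now false; ~p3 must hold, so p3 = False.
In (p3 | ~p5), p3 is now false; ~p5 must hold, so p5 = False.

False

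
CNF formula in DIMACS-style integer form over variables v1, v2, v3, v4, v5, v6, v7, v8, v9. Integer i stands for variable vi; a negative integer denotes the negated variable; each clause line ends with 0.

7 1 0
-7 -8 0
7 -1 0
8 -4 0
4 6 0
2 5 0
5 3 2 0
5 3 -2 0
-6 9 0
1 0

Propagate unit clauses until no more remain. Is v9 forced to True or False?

True

(v1) stands alone — v1 = True.
From (~v1 \/ v7) and v1 = True: v7 = True.
(~v7 \/ ~v8): since v7 = True, the clause reduces to (~v8). v8 = False.
In (v8 \/ ~v4), v8 is now false; ~v4 must hold, so v4 = False.
From (v6 \/ v4) and v4 = False: v6 = True.
In (v9 \/ ~v6), ~v6 is now false; v9 must hold, so v9 = True.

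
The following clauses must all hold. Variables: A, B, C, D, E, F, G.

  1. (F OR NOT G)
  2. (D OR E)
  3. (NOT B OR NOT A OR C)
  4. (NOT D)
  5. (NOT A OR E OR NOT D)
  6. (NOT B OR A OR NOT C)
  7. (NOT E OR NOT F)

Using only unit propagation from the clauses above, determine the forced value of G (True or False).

Unit clause (NOT D) sets D = False.
(D OR E): since D = False, the clause reduces to (E). E = True.
From (NOT E OR NOT F) and E = True: F = False.
(F OR NOT G): since F = False, the clause reduces to (NOT G). G = False.

False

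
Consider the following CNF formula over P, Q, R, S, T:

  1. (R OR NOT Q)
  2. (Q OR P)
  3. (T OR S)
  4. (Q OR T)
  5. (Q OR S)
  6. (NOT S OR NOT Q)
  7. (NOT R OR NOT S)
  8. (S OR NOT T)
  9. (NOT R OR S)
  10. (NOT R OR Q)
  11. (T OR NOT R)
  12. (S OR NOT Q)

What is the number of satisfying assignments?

Satisfying assignments:
  P=T Q=F R=F S=T T=T
Count: 1.

1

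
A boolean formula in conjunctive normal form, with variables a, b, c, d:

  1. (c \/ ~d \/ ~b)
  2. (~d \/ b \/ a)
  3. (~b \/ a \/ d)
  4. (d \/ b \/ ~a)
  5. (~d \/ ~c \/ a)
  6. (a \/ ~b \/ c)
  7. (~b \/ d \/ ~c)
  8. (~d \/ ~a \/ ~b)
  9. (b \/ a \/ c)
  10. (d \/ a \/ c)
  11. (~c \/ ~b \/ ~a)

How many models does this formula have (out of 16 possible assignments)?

4

The models are:
  a=F b=F c=T d=F
  a=T b=F c=F d=T
  a=T b=F c=T d=T
  a=T b=T c=F d=F
That's 4 in total.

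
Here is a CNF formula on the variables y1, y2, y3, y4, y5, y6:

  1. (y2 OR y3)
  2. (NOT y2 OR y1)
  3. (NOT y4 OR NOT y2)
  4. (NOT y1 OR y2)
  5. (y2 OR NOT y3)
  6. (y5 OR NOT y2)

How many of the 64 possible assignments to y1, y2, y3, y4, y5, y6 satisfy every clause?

4

The models are:
  y1=1 y2=1 y3=0 y4=0 y5=1 y6=0
  y1=1 y2=1 y3=0 y4=0 y5=1 y6=1
  y1=1 y2=1 y3=1 y4=0 y5=1 y6=0
  y1=1 y2=1 y3=1 y4=0 y5=1 y6=1
That's 4 in total.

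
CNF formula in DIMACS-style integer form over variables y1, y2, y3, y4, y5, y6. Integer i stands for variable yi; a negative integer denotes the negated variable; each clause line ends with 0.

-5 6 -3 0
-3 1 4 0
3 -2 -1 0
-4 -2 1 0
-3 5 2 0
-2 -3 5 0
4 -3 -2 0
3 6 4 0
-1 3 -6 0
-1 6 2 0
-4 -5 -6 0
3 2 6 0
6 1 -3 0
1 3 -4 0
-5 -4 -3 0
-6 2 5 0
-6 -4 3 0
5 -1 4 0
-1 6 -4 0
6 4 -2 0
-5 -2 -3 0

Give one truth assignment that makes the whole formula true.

Set y1 = True and propagate.
Try y2 = False.
  then y6 is forced to True.
  then y3 is forced to True.
  then y5 is forced to True.
  then y4 is forced to False.

y1 = True, y2 = False, y3 = True, y4 = False, y5 = True, y6 = True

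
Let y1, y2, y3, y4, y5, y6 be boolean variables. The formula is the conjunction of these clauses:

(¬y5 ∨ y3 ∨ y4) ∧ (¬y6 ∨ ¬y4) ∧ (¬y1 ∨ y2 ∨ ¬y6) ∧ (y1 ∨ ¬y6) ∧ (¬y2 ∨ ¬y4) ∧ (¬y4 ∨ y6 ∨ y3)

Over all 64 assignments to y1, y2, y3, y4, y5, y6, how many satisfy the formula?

19

Split on y4, then y6.
  y4=1, y6=1: a clause becomes empty — 0.
  y4=1, y6=0: remaining (y1,y2,y3,y5) ∈ {(0,0,1,0); (0,0,1,1); (1,0,1,0); (1,0,1,1)} — 4.
  y4=0, y6=1: remaining (y1,y2,y3,y5) ∈ {(1,1,0,0); (1,1,1,0); (1,1,1,1)} — 3.
  y4=0, y6=0: y1, y2 free; 3 ways for (y3,y5) × 2^2 = 12.
Total: 0 + 4 + 3 + 12 = 19.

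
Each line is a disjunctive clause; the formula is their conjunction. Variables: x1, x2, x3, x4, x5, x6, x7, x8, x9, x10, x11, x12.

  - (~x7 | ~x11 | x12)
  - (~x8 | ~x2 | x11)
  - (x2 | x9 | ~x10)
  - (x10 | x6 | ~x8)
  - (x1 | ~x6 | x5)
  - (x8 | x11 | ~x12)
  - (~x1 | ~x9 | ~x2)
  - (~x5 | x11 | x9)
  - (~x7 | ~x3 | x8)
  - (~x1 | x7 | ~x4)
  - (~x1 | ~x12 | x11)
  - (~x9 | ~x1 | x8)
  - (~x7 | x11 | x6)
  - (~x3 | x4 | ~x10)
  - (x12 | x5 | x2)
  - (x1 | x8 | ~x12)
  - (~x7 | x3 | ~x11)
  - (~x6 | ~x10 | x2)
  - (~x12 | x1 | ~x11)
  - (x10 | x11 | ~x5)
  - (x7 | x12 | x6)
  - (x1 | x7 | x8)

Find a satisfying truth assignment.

x1 = 0  x2 = 1  x3 = 1  x4 = 0  x5 = 1  x6 = 1  x7 = 0  x8 = 1  x9 = 0  x10 = 0  x11 = 1  x12 = 0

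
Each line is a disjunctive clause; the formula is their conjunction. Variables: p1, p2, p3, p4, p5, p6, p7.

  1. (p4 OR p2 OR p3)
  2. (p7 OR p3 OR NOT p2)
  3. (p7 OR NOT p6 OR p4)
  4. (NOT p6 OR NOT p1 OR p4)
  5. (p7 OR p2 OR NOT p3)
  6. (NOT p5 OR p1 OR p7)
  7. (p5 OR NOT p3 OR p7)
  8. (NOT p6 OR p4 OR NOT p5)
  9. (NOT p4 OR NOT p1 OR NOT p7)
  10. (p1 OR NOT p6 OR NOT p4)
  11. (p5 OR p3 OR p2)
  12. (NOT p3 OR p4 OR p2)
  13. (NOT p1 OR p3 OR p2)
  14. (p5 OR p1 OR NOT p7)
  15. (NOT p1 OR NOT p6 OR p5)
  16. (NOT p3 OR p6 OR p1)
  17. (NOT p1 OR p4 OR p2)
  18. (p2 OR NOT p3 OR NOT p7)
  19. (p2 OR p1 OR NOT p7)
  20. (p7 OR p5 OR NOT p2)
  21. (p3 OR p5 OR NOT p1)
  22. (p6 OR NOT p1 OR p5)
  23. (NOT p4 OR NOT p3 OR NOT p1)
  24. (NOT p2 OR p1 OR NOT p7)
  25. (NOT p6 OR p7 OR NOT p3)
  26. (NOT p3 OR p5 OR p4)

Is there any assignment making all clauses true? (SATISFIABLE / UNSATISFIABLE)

SATISFIABLE

Branch on p1: take p1 = True.
Set p2 = True and propagate.
Branch on p3: take p3 = False.
  then p7 is forced to True.
  then p4 is forced to False.
  then p6 is forced to False.
  then p5 is forced to True.
So p1=T  p2=T  p3=F  p4=F  p5=T  p6=F  p7=T is a satisfying assignment.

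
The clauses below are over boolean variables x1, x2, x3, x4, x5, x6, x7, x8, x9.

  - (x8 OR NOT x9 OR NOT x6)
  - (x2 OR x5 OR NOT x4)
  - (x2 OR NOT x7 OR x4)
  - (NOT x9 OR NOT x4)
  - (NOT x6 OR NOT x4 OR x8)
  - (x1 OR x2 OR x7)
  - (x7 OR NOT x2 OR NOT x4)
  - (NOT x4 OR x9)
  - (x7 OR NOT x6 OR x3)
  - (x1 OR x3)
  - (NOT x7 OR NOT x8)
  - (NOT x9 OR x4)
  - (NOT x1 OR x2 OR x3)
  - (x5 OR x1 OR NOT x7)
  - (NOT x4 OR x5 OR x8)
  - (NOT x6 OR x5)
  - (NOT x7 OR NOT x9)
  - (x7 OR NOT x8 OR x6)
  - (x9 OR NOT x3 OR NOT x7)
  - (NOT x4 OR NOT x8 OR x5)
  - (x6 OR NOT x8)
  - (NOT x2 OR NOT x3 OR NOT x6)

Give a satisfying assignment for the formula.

Try x1 = True.
For the remaining variables, x2 = True, x3 = True, x4 = False, x5 = False, x6 = False, x7 = False, x8 = False, x9 = False works.

x1=T  x2=T  x3=T  x4=F  x5=F  x6=F  x7=F  x8=F  x9=F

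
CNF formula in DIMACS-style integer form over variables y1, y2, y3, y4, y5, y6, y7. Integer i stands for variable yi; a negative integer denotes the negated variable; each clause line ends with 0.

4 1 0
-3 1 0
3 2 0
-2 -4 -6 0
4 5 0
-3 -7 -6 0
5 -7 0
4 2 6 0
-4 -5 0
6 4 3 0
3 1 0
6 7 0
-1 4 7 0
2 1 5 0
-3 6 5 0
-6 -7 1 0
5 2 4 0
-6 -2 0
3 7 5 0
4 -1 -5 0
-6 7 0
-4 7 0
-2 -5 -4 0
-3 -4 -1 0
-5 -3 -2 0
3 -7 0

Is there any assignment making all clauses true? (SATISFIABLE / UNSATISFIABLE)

UNSATISFIABLE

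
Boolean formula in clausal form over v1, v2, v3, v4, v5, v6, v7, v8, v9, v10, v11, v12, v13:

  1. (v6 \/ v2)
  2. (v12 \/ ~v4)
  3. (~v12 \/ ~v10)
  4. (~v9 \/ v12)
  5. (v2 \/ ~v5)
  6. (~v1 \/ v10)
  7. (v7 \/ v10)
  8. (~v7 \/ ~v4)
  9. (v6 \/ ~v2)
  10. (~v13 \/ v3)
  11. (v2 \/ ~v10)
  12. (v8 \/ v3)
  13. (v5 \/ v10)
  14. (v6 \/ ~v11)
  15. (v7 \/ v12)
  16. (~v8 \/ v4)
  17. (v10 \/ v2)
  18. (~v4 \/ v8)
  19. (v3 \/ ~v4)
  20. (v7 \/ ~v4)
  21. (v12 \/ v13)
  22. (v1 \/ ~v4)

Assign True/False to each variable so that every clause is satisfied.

v1=F  v2=T  v3=T  v4=F  v5=T  v6=T  v7=T  v8=F  v9=T  v10=F  v11=F  v12=T  v13=T

Pure literal: v3 appears only positively; assign v3 = True.
v6 occurs only positively in the remaining clauses — set v6 = True.
Set v1 = False and propagate.
  then v4 is forced to False.
  then v8 is forced to False.
Try v2 = True.
Set v5 = True and propagate.
For the remaining variables, v7 = True, v9 = True, v10 = False, v11 = False, v12 = True, v13 = True works.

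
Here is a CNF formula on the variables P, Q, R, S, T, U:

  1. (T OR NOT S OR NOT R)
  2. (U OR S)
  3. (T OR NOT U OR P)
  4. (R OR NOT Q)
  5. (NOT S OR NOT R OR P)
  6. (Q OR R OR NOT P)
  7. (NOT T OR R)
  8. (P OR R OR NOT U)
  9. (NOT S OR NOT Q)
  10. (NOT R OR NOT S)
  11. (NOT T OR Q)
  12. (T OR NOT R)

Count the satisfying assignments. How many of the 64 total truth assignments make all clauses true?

The models are:
  P=F Q=F R=F S=T T=F U=F
  P=F Q=T R=T S=F T=T U=T
  P=T Q=T R=T S=F T=T U=T
Count: 3.

3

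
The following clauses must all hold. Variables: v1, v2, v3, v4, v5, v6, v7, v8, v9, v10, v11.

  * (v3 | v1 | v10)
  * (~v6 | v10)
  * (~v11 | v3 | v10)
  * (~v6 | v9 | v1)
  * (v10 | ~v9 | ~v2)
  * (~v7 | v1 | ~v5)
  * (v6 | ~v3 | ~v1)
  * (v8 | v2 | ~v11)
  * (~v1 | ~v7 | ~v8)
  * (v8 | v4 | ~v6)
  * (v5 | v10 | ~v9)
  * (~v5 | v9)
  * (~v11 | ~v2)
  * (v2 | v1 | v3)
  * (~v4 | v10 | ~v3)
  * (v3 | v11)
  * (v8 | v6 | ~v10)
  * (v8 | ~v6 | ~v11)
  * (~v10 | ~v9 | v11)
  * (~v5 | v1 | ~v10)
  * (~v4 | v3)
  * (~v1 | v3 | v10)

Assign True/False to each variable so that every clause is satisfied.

v7 occurs only negated in the remaining clauses — set v7 = False.
Set v1 = False and propagate.
The remaining clauses are satisfied by v2 = False, v3 = True, v4 = False, v5 = True, v6 = False, v8 = True, v9 = True, v10 = False, v11 = True.
Every clause has at least one true literal under this assignment.

v1=False  v2=False  v3=True  v4=False  v5=True  v6=False  v7=False  v8=True  v9=True  v10=False  v11=True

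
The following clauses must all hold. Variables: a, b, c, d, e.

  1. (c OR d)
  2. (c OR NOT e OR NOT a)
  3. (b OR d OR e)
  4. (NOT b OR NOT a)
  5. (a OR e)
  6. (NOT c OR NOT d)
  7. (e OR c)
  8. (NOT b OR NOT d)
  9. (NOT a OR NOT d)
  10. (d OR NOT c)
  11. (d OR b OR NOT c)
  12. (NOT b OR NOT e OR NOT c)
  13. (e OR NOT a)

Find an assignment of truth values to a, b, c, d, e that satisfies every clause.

Set a = False and propagate.
  then e is forced to True.
Try b = False.
For the remaining variables, c = False, d = True works.
Every clause has at least one true literal under this assignment.

a=False, b=False, c=False, d=True, e=True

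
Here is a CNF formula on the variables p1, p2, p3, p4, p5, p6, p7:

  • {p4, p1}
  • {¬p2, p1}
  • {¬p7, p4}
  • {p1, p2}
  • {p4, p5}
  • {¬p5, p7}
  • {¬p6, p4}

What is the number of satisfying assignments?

Case analysis on p4 and p1:
  p4=1, p1=1: p2, p3, p6 free; 3 ways for (p5,p7) × 2^3 = 24.
  p4=1, p1=0: a clause becomes empty — 0.
  p4=0, p1=1: a clause becomes empty — 0.
  p4=0, p1=0: a clause becomes empty — 0.
Total: 24 + 0 + 0 + 0 = 24.

24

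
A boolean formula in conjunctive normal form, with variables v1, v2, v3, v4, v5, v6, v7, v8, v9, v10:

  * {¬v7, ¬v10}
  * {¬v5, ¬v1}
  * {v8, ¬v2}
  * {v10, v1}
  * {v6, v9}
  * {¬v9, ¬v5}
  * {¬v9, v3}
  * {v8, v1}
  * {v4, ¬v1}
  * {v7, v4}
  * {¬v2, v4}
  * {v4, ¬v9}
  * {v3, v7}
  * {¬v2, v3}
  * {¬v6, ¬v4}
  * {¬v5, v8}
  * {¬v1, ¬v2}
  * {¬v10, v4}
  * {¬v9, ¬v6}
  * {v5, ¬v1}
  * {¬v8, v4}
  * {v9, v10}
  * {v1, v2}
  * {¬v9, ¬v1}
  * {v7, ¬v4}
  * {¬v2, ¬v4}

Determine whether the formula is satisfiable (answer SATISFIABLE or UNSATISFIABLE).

v4 = True:
  propagation gives v6=False, v9=True, v5=False, v3=True; an empty clause results — contradiction.
v4 = False:
  propagation gives v1=False, v10=True; an empty clause results — contradiction.
Every branch closes, so no satisfying assignment exists.

UNSATISFIABLE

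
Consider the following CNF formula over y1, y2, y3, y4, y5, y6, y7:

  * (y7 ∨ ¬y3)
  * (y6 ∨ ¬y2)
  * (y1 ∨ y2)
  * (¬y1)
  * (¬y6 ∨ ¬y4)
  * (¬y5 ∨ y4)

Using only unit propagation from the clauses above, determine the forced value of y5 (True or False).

False

(¬y1) stands alone — y1 = False.
(y2 ∨ y1): since y1 = False, the clause reduces to (y2). y2 = True.
From (y6 ∨ ¬y2) and y2 = True: y6 = True.
In (¬y6 ∨ ¬y4), ¬y6 is now false; ¬y4 must hold, so y4 = False.
In (¬y5 ∨ y4), y4 is now false; ¬y5 must hold, so y5 = False.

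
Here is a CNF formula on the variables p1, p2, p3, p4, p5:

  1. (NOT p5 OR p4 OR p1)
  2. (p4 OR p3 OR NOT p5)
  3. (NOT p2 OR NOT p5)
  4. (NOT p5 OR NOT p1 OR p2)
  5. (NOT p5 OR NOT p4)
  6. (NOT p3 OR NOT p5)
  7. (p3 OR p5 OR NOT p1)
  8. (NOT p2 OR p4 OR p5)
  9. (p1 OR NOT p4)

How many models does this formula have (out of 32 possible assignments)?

5

The models are:
  p1=F p2=F p3=F p4=F p5=F
  p1=F p2=F p3=T p4=F p5=F
  p1=T p2=F p3=T p4=F p5=F
  p1=T p2=F p3=T p4=T p5=F
  p1=T p2=T p3=T p4=T p5=F
That's 5 in total.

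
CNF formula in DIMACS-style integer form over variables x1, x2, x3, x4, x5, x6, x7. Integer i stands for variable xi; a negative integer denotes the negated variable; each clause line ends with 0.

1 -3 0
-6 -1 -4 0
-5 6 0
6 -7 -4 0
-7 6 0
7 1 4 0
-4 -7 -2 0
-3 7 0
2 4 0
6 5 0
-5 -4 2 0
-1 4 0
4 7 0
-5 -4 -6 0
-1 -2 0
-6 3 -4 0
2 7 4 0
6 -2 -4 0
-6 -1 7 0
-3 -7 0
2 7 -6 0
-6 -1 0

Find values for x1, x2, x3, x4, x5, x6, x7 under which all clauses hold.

x1=False, x2=True, x3=False, x4=False, x5=False, x6=True, x7=True

Check each clause:
  1. (!x3 || x1) — !x3 is true.
  2. (!x1 || !x4 || !x6) — !x4 is true.
  3. (!x5 || x6) — !x5 is true.
  4. (x6 || !x7 || !x4) — !x4 is true.
  5. (!x7 || x6) — x6 is true.
  6. (x1 || x7 || x4) — x7 is true.
  7. (!x7 || !x4 || !x2) — !x4 is true.
  8. (!x3 || x7) — !x3 is true.
  9. (x4 || x2) — x2 is true.
  10. (x5 || x6) — x6 is true.
  11. (x2 || !x4 || !x5) — x2 is true.
  12. (x4 || !x1) — !x1 is true.
  13. (x7 || x4) — x7 is true.
  14. (!x6 || !x4 || !x5) — !x5 is true.
  15. (!x1 || !x2) — !x1 is true.
  16. (!x6 || x3 || !x4) — !x4 is true.
  17. (x4 || x2 || x7) — x2 is true.
  18. (x6 || !x4 || !x2) — !x4 is true.
  19. (!x6 || x7 || !x1) — !x1 is true.
  20. (!x7 || !x3) — !x3 is true.
  21. (x7 || !x6 || x2) — x2 is true.
  22. (!x6 || !x1) — !x1 is true.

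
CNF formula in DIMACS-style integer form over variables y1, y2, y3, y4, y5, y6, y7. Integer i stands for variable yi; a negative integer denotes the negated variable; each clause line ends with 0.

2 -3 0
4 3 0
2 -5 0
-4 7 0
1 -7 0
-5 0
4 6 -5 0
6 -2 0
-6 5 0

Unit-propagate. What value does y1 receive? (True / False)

True

(!y5) stands alone — y5 = False.
From (!y6 || y5) and y5 = False: y6 = False.
From (y6 || !y2) and y6 = False: y2 = False.
(!y3 || y2) with y2 = False leaves only !y3, so y3 = False.
From (y4 || y3) and y3 = False: y4 = True.
(!y4 || y7) with y4 = True leaves only y7, so y7 = True.
(!y7 || y1) with y7 = True leaves only y1, so y1 = True.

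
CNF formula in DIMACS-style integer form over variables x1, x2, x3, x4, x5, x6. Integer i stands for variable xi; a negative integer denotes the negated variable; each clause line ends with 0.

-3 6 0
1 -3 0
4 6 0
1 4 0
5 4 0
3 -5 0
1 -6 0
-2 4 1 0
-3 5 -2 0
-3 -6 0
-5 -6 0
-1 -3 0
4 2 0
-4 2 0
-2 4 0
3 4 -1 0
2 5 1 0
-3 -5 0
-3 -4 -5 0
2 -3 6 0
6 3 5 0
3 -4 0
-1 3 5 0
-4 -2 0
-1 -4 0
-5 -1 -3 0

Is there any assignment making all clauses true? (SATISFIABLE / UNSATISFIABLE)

UNSATISFIABLE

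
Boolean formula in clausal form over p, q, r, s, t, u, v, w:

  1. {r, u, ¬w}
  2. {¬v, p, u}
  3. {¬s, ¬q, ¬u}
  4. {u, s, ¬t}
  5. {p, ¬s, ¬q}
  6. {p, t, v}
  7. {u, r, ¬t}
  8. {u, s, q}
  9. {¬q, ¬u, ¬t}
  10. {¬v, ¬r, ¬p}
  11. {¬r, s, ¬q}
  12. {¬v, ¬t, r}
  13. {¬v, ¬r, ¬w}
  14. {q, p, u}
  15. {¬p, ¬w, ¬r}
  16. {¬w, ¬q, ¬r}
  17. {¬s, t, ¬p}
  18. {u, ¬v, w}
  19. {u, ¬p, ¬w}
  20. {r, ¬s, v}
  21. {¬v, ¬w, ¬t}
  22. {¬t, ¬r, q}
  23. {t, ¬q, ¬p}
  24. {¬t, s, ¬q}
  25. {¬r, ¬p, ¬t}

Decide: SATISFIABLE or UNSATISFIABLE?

Try p = True.
The remaining clauses are satisfied by q = False, r = True, s = False, t = False, u = True, v = False, w = False.
So p = T, q = F, r = T, s = F, t = F, u = T, v = F, w = F is a satisfying assignment.

SATISFIABLE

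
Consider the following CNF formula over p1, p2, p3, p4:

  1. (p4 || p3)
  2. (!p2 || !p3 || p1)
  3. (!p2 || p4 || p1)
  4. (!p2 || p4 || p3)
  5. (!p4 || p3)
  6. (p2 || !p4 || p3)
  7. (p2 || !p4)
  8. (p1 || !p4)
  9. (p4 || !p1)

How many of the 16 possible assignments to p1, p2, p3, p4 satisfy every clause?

2

Satisfying assignments:
  p1=0 p2=0 p3=1 p4=0
  p1=1 p2=1 p3=1 p4=1
Count: 2.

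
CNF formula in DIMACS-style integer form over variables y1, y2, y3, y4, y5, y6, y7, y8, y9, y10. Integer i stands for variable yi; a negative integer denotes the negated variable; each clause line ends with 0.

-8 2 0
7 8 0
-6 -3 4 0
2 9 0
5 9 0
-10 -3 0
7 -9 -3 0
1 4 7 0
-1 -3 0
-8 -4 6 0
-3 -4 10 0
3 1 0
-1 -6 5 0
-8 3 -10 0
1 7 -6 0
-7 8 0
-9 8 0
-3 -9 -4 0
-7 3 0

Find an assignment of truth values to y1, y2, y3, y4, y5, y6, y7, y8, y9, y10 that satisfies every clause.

y1 = T, y2 = T, y3 = F, y4 = F, y5 = T, y6 = T, y7 = F, y8 = T, y9 = F, y10 = F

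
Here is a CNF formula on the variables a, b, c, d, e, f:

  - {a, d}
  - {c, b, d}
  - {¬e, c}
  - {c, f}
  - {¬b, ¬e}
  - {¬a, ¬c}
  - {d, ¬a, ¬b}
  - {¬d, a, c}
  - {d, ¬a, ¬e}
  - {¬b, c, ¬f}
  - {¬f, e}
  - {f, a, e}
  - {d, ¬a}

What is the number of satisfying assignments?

2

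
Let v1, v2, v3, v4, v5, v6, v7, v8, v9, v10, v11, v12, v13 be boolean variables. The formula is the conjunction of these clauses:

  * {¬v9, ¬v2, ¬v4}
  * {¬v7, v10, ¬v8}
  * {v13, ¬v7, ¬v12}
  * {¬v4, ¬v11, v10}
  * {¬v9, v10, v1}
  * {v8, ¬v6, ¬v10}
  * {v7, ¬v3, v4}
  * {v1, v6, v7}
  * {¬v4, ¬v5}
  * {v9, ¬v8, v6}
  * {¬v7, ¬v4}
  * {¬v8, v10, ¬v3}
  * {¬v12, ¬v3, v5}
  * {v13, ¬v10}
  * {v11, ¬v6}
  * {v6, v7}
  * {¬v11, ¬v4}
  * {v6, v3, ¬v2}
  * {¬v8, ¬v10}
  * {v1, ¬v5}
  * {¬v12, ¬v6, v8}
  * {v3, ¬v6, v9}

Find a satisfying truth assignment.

v1 = T, v2 = T, v3 = T, v4 = F, v5 = T, v6 = F, v7 = T, v8 = F, v9 = F, v10 = F, v11 = T, v12 = T, v13 = T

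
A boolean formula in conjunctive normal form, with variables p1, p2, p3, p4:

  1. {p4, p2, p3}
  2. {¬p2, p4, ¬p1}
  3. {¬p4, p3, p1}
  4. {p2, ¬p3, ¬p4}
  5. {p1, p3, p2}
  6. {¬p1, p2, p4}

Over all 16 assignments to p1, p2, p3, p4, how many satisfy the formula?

Satisfying assignments:
  p1=F p2=F p3=T p4=F
  p1=F p2=T p3=F p4=F
  p1=F p2=T p3=T p4=F
  p1=F p2=T p3=T p4=T
  p1=T p2=F p3=F p4=T
  p1=T p2=T p3=F p4=T
  p1=T p2=T p3=T p4=T
Count: 7.

7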